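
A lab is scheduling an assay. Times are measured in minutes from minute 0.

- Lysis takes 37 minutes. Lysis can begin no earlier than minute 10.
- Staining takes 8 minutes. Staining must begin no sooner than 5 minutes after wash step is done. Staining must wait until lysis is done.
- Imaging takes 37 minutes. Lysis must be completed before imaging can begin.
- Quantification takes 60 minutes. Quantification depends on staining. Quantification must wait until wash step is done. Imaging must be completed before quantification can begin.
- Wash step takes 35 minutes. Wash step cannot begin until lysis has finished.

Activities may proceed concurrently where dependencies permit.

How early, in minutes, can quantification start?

95

Lysis waits on its own release at minute 10, so it starts at minute 10 and finishes at 10 + 37 = minute 47.
After lysis (finishes minute 47), imaging can start at minute 47 and finishes at minute 84.
Wash step waits on lysis (finishes minute 47), so it starts at minute 47 and finishes at 47 + 35 = minute 82.
Staining cannot start until wash step (finishes minute 82, plus 5-minute gap → minute 87); lysis (finishes minute 47). The controlling bound is minute 87, so staining finishes at 87 + 8 = minute 95.
Quantification waits on staining (finishes minute 95); wash step (finishes minute 82); imaging (finishes minute 84). The latest of these is minute 95, which is the earliest quantification can start.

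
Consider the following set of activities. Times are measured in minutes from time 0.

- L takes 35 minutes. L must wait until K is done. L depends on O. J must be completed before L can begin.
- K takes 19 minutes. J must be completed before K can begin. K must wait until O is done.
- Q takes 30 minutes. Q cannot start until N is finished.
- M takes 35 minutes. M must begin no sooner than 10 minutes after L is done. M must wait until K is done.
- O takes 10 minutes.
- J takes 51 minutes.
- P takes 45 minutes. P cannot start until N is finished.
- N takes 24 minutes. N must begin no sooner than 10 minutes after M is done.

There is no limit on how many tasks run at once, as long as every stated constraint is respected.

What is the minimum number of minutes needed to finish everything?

O can start immediately at minute 0; it finishes at minute 10.
J has no prerequisites, so it starts at minute 0 and finishes at minute 51.
K cannot start until J (finishes minute 51); O (finishes minute 10). The controlling bound is minute 51, so K finishes at 51 + 19 = minute 70.
L has to wait for K (finishes minute 70); O (finishes minute 10); J (finishes minute 51). The latest of these is minute 70, so L runs minute 70 to 70 + 35 = minute 105.
M needs all of L (finishes minute 105, plus 10-minute gap → minute 115); K (finishes minute 70). That puts its earliest start at minute 115; it finishes at 115 + 35 = minute 150.
N waits on M (finishes minute 150, plus 10-minute gap → minute 160), so it starts at minute 160 and finishes at 160 + 24 = minute 184.
Q cannot begin until N (finishes minute 184). It runs from minute 184 to 184 + 30 = minute 214.
P cannot begin until N (finishes minute 184). It runs from minute 184 to 184 + 45 = minute 229.
All tasks are finished once the last one completes. Finish times: J at 51, K at 70, L at 105, M at 150, N at 184, O at 10, P at 229, Q at 214. The latest is minute 229.

229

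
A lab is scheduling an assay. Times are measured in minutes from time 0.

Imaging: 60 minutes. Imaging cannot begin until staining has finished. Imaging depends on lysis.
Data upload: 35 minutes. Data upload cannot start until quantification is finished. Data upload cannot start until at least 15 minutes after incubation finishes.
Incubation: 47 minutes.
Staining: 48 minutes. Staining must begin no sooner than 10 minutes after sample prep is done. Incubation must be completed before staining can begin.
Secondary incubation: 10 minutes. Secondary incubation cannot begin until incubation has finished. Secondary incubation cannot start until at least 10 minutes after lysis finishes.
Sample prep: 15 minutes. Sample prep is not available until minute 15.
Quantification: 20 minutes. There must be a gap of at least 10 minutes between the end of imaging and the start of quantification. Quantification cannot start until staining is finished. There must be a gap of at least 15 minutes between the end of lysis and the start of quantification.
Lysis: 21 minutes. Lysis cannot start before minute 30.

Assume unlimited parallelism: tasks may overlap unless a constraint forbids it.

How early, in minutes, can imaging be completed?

155

Incubation can start immediately at minute 0; it finishes at minute 47.
Lysis waits on its own release at minute 30, so it starts at minute 30 and finishes at 30 + 21 = minute 51.
After its own release at minute 15, sample prep can start at minute 15 and finishes at minute 30.
Staining has to wait for sample prep (finishes minute 30, plus 10-minute gap → minute 40); incubation (finishes minute 47). The latest of these is minute 47, so staining runs minute 47 to 47 + 48 = minute 95.
Imaging has to wait for staining (finishes minute 95); lysis (finishes minute 51). The latest of these is minute 95, so imaging runs minute 95 to 95 + 60 = minute 155.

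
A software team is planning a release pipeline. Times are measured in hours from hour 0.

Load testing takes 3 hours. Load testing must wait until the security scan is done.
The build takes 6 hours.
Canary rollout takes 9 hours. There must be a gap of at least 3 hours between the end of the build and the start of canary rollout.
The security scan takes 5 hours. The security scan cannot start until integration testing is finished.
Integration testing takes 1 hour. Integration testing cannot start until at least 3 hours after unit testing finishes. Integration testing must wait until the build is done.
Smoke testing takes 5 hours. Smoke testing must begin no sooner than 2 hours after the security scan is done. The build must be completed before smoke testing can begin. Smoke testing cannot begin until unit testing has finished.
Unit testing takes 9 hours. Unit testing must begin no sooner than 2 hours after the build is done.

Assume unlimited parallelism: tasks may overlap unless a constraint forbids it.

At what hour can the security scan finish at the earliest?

26

The build has no prerequisites, so it starts at hour 0 and finishes at hour 6.
Unit testing waits on the build (finishes hour 6, plus 2-hour gap → hour 8), so it starts at hour 8 and finishes at 8 + 9 = hour 17.
For integration testing: unit testing (finishes hour 17, plus 3-hour gap → hour 20); the build (finishes hour 6). Taking the maximum gives a start of hour 20, and it finishes at 20 + 1 = hour 21.
The security scan cannot begin until integration testing (finishes hour 21). It runs from hour 21 to 21 + 5 = hour 26.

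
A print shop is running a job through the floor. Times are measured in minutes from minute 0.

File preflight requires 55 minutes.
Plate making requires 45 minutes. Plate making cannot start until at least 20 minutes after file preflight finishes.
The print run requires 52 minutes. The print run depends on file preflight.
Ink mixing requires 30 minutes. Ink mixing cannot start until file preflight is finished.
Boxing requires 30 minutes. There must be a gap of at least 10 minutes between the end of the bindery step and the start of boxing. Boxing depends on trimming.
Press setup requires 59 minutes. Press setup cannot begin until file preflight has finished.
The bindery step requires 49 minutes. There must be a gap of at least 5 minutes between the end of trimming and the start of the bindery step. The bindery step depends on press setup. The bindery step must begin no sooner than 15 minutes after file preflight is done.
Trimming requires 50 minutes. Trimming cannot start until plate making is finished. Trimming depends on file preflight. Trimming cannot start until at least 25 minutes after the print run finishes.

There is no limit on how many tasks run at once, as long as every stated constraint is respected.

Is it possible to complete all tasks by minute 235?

File preflight has no prerequisites, so it starts at minute 0 and finishes at minute 55.
The print run waits on file preflight (finishes minute 55), so it starts at minute 55 and finishes at 55 + 52 = minute 107.
After file preflight (finishes minute 55), press setup can start at minute 55 and finishes at minute 114.
Ink mixing waits on file preflight (finishes minute 55), so it starts at minute 55 and finishes at 55 + 30 = minute 85.
Plate making cannot begin until file preflight (finishes minute 55, plus 20-minute gap → minute 75). It runs from minute 75 to 75 + 45 = minute 120.
For trimming: plate making (finishes minute 120); file preflight (finishes minute 55); the print run (finishes minute 107, plus 25-minute gap → minute 132). Taking the maximum gives a start of minute 132, and it finishes at 132 + 50 = minute 182.
The bindery step needs all of trimming (finishes minute 182, plus 5-minute gap → minute 187); press setup (finishes minute 114); file preflight (finishes minute 55, plus 15-minute gap → minute 70). That puts its earliest start at minute 187; it finishes at 187 + 49 = minute 236.
Boxing needs all of the bindery step (finishes minute 236, plus 10-minute gap → minute 246); trimming (finishes minute 182). That puts its earliest start at minute 246; it finishes at 246 + 30 = minute 276.
The earliest everything can be done is minute 276, which is after the deadline of 235, so it is not possible.

No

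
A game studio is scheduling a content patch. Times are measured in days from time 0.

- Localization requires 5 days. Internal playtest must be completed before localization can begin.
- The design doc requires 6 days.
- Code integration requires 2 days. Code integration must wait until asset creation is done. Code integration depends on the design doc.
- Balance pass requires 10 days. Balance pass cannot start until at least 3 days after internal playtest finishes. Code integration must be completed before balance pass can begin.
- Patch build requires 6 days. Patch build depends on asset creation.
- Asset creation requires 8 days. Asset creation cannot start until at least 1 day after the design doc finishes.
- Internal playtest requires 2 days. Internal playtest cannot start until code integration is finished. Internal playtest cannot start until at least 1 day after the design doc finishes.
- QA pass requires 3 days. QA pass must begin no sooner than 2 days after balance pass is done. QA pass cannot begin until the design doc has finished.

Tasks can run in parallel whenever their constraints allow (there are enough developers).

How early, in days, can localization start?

The design doc has no prerequisites, so it starts at day 0 and finishes at day 6.
Asset creation waits on the design doc (finishes day 6, plus 1-day gap → day 7), so it starts at day 7 and finishes at 7 + 8 = day 15.
Code integration cannot start until asset creation (finishes day 15); the design doc (finishes day 6). The controlling bound is day 15, so code integration finishes at 15 + 2 = day 17.
For internal playtest: code integration (finishes day 17); the design doc (finishes day 6, plus 1-day gap → day 7). Taking the maximum gives a start of day 17, and it finishes at 17 + 2 = day 19.
Localization waits on internal playtest (finishes day 19), so the earliest it can start is day 19.

19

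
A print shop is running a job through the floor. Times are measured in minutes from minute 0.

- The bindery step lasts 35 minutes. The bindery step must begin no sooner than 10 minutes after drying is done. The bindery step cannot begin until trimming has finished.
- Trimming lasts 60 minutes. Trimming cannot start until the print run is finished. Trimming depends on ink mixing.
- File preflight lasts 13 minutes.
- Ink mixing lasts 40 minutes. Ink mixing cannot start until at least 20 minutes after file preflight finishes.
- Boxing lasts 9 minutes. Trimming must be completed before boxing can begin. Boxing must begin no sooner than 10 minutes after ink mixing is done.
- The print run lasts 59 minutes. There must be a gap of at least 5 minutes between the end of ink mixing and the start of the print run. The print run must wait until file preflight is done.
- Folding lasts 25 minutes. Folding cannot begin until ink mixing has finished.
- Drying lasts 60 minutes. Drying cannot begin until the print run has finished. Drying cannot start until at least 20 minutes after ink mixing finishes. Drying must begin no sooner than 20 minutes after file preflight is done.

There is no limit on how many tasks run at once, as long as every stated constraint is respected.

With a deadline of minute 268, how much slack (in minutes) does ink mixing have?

File preflight can start immediately at minute 0; it finishes at minute 13.
After file preflight (finishes minute 13, plus 20-minute gap → minute 33), ink mixing can start at minute 33 and finishes at minute 73.

Working backward from the deadline:
The bindery step has no dependents, so it just needs to finish by minute 268. Starting by 268 − 35 = minute 233 achieves that.
Since the bindery step (must start by minute 233, minus 10-minute gap → minute 223) depends on it, drying must finish by minute 223. Backing off its 60-minute duration gives a latest start of minute 163.
Nothing follows boxing; the deadline of minute 268 is its only limit. It must start by 268 − 9 = minute 259.
Trimming feeds the bindery step (must start by minute 233); boxing (must start by minute 259). Taking the minimum, trimming must finish by minute 233 and start by 233 − 60 = minute 173.
The print run feeds drying (must start by minute 163); trimming (must start by minute 173). Taking the minimum, the print run must finish by minute 163 and start by 163 − 59 = minute 104.
Folding has no dependents, so it just needs to finish by minute 268. Starting by 268 − 25 = minute 243 achieves that.
For ink mixing: the print run (must start by minute 104, minus 5-minute gap → minute 99); drying (must start by minute 163, minus 20-minute gap → minute 143); trimming (must start by minute 173); folding (must start by minute 243); boxing (must start by minute 259, minus 10-minute gap → minute 249). The most restrictive is minute 99; with a 40-minute duration, ink mixing must start by minute 59.
So ink mixing can start as early as minute 33 and as late as minute 59, giving 59 − 33 = 26 minutes of slack.

26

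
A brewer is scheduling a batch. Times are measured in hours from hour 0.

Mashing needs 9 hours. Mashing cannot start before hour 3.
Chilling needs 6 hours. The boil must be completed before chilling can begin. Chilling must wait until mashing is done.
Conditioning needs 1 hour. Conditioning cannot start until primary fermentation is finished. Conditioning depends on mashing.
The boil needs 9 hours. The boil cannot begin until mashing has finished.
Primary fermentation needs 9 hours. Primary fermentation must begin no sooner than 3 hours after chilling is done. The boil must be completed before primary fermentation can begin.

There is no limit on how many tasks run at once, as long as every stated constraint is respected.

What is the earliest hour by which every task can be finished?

40

Mashing waits on its own release at hour 3, so it starts at hour 3 and finishes at 3 + 9 = hour 12.
The boil cannot begin until mashing (finishes hour 12). It runs from hour 12 to 12 + 9 = hour 21.
Chilling cannot start until the boil (finishes hour 21); mashing (finishes hour 12). The controlling bound is hour 21, so chilling finishes at 21 + 6 = hour 27.
Primary fermentation cannot start until chilling (finishes hour 27, plus 3-hour gap → hour 30); the boil (finishes hour 21). The controlling bound is hour 30, so primary fermentation finishes at 30 + 9 = hour 39.
For conditioning: primary fermentation (finishes hour 39); mashing (finishes hour 12). Taking the maximum gives a start of hour 39, and it finishes at 39 + 1 = hour 40.
All tasks are finished once the last one completes. Finish times: Mashing at 12, The boil at 21, Chilling at 27, Primary fermentation at 39, Conditioning at 40. The latest is hour 40.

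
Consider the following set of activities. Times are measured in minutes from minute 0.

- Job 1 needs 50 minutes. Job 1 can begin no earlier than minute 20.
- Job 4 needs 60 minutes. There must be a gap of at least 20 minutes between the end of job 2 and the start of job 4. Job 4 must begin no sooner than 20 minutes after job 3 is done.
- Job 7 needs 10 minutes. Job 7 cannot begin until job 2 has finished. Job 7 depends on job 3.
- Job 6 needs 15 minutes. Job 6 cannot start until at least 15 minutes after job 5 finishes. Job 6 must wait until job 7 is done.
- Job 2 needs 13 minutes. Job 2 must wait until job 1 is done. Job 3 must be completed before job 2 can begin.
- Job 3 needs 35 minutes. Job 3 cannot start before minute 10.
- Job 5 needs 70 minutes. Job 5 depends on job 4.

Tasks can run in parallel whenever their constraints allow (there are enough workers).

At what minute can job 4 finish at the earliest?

163

After its own release at minute 10, job 3 can start at minute 10 and finishes at minute 45.
After its own release at minute 20, job 1 can start at minute 20 and finishes at minute 70.
For job 2: job 1 (finishes minute 70); job 3 (finishes minute 45). Taking the maximum gives a start of minute 70, and it finishes at 70 + 13 = minute 83.
Job 4 cannot start until job 2 (finishes minute 83, plus 20-minute gap → minute 103); job 3 (finishes minute 45, plus 20-minute gap → minute 65). The controlling bound is minute 103, so job 4 finishes at 103 + 60 = minute 163.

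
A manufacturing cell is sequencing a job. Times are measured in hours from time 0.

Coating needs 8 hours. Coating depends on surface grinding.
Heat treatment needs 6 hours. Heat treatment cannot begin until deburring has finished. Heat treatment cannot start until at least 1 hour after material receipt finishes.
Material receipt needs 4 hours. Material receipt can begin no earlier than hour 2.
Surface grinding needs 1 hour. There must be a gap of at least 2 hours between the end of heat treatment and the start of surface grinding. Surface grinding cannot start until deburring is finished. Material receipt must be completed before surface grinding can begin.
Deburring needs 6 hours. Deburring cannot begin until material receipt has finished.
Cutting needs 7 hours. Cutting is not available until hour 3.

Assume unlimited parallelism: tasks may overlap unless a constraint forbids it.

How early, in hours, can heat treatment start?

12

Material receipt waits on its own release at hour 2, so it starts at hour 2 and finishes at 2 + 4 = hour 6.
Deburring waits on material receipt (finishes hour 6), so it starts at hour 6 and finishes at 6 + 6 = hour 12.
Heat treatment waits on deburring (finishes hour 12); material receipt (finishes hour 6, plus 1-hour gap → hour 7). The latest of these is hour 12, which is the earliest heat treatment can start.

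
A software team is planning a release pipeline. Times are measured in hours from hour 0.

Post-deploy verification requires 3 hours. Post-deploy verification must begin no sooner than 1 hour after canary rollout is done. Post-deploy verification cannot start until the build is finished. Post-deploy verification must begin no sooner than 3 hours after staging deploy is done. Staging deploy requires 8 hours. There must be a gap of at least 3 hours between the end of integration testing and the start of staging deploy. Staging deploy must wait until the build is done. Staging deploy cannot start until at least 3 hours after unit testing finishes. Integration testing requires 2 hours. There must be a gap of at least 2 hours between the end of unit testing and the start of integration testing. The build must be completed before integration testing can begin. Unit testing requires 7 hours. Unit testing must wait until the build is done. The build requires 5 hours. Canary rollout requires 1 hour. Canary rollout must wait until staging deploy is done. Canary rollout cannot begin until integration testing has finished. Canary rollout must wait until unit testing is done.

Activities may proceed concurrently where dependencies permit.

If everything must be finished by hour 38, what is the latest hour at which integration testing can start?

19

Post-deploy verification must finish by hour 38; it takes 3 hours, so it must start by 38 − 3 = hour 35.
Since post-deploy verification (must start by hour 35, minus 1-hour gap → hour 34) depends on it, canary rollout must finish by hour 34. Backing off its 1-hour duration gives a latest start of hour 33.
For staging deploy: canary rollout (must start by hour 33); post-deploy verification (must start by hour 35, minus 3-hour gap → hour 32). The most restrictive is hour 32; with an 8-hour duration, staging deploy must start by hour 24.
Integration testing must finish in time for staging deploy (must start by hour 24, minus 3-hour gap → hour 21); canary rollout (must start by hour 33). The tightest is hour 21, so integration testing must start by 21 − 2 = hour 19.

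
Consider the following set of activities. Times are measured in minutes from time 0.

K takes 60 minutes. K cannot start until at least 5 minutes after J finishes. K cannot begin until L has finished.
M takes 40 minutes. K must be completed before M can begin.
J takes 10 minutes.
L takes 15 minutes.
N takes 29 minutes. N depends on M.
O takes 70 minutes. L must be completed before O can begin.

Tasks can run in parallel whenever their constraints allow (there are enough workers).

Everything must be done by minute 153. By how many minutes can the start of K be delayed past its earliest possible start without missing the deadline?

9

L has no prerequisites, so it starts at minute 0 and finishes at minute 15.
J can start immediately at minute 0; it finishes at minute 10.
K needs all of J (finishes minute 10, plus 5-minute gap → minute 15); L (finishes minute 15). That puts its earliest start at minute 15; it finishes at 15 + 60 = minute 75.

Working backward from the deadline:
N must finish by minute 153; it takes 29 minutes, so it must start by 153 − 29 = minute 124.
M has to be done before N (must start by minute 124). That means finishing by minute 124, i.e. starting by 124 − 40 = minute 84.
K must finish before M (must start by minute 84). With a 60-minute duration, K must start by 84 − 60 = minute 24.
So K can start as early as minute 15 and as late as minute 24, giving 24 − 15 = 9 minutes of slack.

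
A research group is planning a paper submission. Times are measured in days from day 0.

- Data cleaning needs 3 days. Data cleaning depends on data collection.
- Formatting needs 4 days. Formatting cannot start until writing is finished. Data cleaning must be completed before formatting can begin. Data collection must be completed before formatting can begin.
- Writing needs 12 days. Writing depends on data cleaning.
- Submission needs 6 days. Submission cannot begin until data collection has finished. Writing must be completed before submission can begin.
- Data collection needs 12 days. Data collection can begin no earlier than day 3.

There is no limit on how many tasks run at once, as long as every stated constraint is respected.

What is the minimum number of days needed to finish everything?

Data collection waits on its own release at day 3, so it starts at day 3 and finishes at 3 + 12 = day 15.
Data cleaning waits on data collection (finishes day 15), so it starts at day 15 and finishes at 15 + 3 = day 18.
Writing waits on data cleaning (finishes day 18), so it starts at day 18 and finishes at 18 + 12 = day 30.
Submission needs all of data collection (finishes day 15); writing (finishes day 30). That puts its earliest start at day 30; it finishes at 30 + 6 = day 36.
For formatting: writing (finishes day 30); data cleaning (finishes day 18); data collection (finishes day 15). Taking the maximum gives a start of day 30, and it finishes at 30 + 4 = day 34.
All tasks are finished once the last one completes. Finish times: Data collection at 15, Data cleaning at 18, Writing at 30, Formatting at 34, Submission at 36. The latest is day 36.

36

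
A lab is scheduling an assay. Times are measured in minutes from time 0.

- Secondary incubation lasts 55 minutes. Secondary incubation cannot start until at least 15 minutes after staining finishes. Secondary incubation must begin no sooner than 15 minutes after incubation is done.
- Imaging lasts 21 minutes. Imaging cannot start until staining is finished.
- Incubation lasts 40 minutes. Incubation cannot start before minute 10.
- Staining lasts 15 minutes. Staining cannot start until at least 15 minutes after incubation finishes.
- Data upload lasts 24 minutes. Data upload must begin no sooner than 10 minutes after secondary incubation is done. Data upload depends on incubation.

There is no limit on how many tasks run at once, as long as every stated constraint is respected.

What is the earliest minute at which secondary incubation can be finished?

150

After its own release at minute 10, incubation can start at minute 10 and finishes at minute 50.
Staining waits on incubation (finishes minute 50, plus 15-minute gap → minute 65), so it starts at minute 65 and finishes at 65 + 15 = minute 80.
For secondary incubation: staining (finishes minute 80, plus 15-minute gap → minute 95); incubation (finishes minute 50, plus 15-minute gap → minute 65). Taking the maximum gives a start of minute 95, and it finishes at 95 + 55 = minute 150.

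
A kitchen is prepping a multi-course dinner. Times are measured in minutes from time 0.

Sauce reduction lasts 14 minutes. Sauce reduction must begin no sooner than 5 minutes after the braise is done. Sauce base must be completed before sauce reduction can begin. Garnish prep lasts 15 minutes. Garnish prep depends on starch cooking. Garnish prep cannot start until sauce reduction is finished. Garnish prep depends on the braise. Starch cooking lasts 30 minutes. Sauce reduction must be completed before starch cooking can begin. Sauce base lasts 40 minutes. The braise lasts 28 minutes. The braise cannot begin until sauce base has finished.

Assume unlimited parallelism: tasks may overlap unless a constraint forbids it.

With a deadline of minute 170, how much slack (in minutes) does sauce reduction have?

Sauce base has no prerequisites, so it starts at minute 0 and finishes at minute 40.
The braise waits on sauce base (finishes minute 40), so it starts at minute 40 and finishes at 40 + 28 = minute 68.
Sauce reduction needs all of the braise (finishes minute 68, plus 5-minute gap → minute 73); sauce base (finishes minute 40). That puts its earliest start at minute 73; it finishes at 73 + 14 = minute 87.

Working backward from the deadline:
Nothing follows garnish prep; the deadline of minute 170 is its only limit. It must start by 170 − 15 = minute 155.
Since garnish prep (must start by minute 155) depends on it, starch cooking must finish by minute 155. Backing off its 30-minute duration gives a latest start of minute 125.
Sauce reduction must finish in time for starch cooking (must start by minute 125); garnish prep (must start by minute 155). The tightest is minute 125, so sauce reduction must start by 125 − 14 = minute 111.
So sauce reduction can start as early as minute 73 and as late as minute 111, giving 111 − 73 = 38 minutes of slack.

38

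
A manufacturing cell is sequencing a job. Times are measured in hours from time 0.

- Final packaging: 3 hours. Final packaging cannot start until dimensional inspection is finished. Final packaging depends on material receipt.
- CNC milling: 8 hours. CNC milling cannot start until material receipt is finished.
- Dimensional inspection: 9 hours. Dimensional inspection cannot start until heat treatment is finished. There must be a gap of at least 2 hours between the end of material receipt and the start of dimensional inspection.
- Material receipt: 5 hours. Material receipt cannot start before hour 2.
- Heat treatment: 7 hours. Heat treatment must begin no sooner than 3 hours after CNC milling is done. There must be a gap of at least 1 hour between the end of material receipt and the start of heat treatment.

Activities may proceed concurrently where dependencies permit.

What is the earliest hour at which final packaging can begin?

Material receipt cannot begin until its own release at hour 2. It runs from hour 2 to 2 + 5 = hour 7.
CNC milling waits on material receipt (finishes hour 7), so it starts at hour 7 and finishes at 7 + 8 = hour 15.
Heat treatment has to wait for CNC milling (finishes hour 15, plus 3-hour gap → hour 18); material receipt (finishes hour 7, plus 1-hour gap → hour 8). The latest of these is hour 18, so heat treatment runs hour 18 to 18 + 7 = hour 25.
Dimensional inspection has to wait for heat treatment (finishes hour 25); material receipt (finishes hour 7, plus 2-hour gap → hour 9). The latest of these is hour 25, so dimensional inspection runs hour 25 to 25 + 9 = hour 34.
Final packaging waits on dimensional inspection (finishes hour 34); material receipt (finishes hour 7). The latest of these is hour 34, which is the earliest final packaging can start.

34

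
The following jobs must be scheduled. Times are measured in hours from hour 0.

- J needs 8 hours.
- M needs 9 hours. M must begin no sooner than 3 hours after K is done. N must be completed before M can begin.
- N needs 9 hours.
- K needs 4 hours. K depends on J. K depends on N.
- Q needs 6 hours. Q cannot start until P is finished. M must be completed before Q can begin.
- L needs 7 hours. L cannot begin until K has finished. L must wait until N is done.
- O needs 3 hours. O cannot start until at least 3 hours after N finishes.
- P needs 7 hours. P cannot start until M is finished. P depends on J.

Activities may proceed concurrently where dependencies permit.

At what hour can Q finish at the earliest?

N has no prerequisites, so it starts at hour 0 and finishes at hour 9.
Nothing blocks J, so it runs from hour 0 to hour 8.
For K: J (finishes hour 8); N (finishes hour 9). Taking the maximum gives a start of hour 9, and it finishes at 9 + 4 = hour 13.
M cannot start until K (finishes hour 13, plus 3-hour gap → hour 16); N (finishes hour 9). The controlling bound is hour 16, so M finishes at 16 + 9 = hour 25.
P needs all of M (finishes hour 25); J (finishes hour 8). That puts its earliest start at hour 25; it finishes at 25 + 7 = hour 32.
Q needs all of P (finishes hour 32); M (finishes hour 25). That puts its earliest start at hour 32; it finishes at 32 + 6 = hour 38.

38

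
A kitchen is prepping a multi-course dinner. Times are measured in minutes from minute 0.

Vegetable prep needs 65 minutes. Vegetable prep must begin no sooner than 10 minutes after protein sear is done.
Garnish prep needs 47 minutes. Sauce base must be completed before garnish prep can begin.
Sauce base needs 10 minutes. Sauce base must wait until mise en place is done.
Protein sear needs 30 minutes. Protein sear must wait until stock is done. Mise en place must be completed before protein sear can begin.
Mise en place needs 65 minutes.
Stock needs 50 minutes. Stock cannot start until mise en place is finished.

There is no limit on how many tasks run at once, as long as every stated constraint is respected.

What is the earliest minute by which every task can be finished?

220

Mise en place has no prerequisites, so it starts at minute 0 and finishes at minute 65.
Sauce base waits on mise en place (finishes minute 65), so it starts at minute 65 and finishes at 65 + 10 = minute 75.
After sauce base (finishes minute 75), garnish prep can start at minute 75 and finishes at minute 122.
Stock cannot begin until mise en place (finishes minute 65). It runs from minute 65 to 65 + 50 = minute 115.
Protein sear cannot start until stock (finishes minute 115); mise en place (finishes minute 65). The controlling bound is minute 115, so protein sear finishes at 115 + 30 = minute 145.
Vegetable prep waits on protein sear (finishes minute 145, plus 10-minute gap → minute 155), so it starts at minute 155 and finishes at 155 + 65 = minute 220.
All tasks are finished once the last one completes. Finish times: Mise en place at 65, Stock at 115, Sauce base at 75, Protein sear at 145, Vegetable prep at 220, Garnish prep at 122. The latest is minute 220.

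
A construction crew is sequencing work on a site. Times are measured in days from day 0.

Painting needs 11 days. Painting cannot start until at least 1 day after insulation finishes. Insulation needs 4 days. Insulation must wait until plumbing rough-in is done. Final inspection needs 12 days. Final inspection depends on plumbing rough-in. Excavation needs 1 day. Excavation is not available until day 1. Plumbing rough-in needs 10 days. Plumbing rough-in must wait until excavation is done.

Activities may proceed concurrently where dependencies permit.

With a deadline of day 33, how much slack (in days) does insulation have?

5

Excavation waits on its own release at day 1, so it starts at day 1 and finishes at 1 + 1 = day 2.
Plumbing rough-in cannot begin until excavation (finishes day 2). It runs from day 2 to 2 + 10 = day 12.
Insulation waits on plumbing rough-in (finishes day 12), so it starts at day 12 and finishes at 12 + 4 = day 16.

Working backward from the deadline:
Painting must finish by day 33; it takes 11 days, so it must start by 33 − 11 = day 22.
Insulation has to be done before painting (must start by day 22, minus 1-day gap → day 21). That means finishing by day 21, i.e. starting by 21 − 4 = day 17.
So insulation can start as early as day 12 and as late as day 17, giving 17 − 12 = 5 days of slack.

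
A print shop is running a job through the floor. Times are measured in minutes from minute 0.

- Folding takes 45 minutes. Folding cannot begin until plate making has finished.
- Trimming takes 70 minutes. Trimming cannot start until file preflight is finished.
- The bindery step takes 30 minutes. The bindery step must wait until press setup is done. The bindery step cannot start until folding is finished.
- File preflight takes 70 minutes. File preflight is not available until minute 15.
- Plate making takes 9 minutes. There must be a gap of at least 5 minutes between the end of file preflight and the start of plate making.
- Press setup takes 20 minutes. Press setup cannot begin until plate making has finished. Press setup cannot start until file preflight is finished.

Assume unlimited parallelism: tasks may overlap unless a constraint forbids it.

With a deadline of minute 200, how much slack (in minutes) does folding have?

File preflight cannot begin until its own release at minute 15. It runs from minute 15 to 15 + 70 = minute 85.
After file preflight (finishes minute 85, plus 5-minute gap → minute 90), plate making can start at minute 90 and finishes at minute 99.
Folding waits on plate making (finishes minute 99), so it starts at minute 99 and finishes at 99 + 45 = minute 144.

Working backward from the deadline:
The bindery step must finish by minute 200; it takes 30 minutes, so it must start by 200 − 30 = minute 170.
Folding has to be done before the bindery step (must start by minute 170). That means finishing by minute 170, i.e. starting by 170 − 45 = minute 125.
So folding can start as early as minute 99 and as late as minute 125, giving 125 − 99 = 26 minutes of slack.

26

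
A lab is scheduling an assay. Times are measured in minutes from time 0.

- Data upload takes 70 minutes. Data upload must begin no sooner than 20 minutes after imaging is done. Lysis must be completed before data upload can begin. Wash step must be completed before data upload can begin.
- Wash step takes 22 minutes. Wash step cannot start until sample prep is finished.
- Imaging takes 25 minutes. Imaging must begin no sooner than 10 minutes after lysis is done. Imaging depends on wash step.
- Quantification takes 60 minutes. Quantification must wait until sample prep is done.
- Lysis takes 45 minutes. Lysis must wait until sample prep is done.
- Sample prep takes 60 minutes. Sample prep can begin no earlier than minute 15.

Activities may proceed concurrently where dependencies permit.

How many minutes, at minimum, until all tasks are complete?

Sample prep cannot begin until its own release at minute 15. It runs from minute 15 to 15 + 60 = minute 75.
After sample prep (finishes minute 75), quantification can start at minute 75 and finishes at minute 135.
After sample prep (finishes minute 75), wash step can start at minute 75 and finishes at minute 97.
After sample prep (finishes minute 75), lysis can start at minute 75 and finishes at minute 120.
For imaging: lysis (finishes minute 120, plus 10-minute gap → minute 130); wash step (finishes minute 97). Taking the maximum gives a start of minute 130, and it finishes at 130 + 25 = minute 155.
Data upload has to wait for imaging (finishes minute 155, plus 20-minute gap → minute 175); lysis (finishes minute 120); wash step (finishes minute 97). The latest of these is minute 175, so data upload runs minute 175 to 175 + 70 = minute 245.
All tasks are finished once the last one completes. Finish times: Sample prep at 75, Lysis at 120, Wash step at 97, Imaging at 155, Quantification at 135, Data upload at 245. The latest is minute 245.

245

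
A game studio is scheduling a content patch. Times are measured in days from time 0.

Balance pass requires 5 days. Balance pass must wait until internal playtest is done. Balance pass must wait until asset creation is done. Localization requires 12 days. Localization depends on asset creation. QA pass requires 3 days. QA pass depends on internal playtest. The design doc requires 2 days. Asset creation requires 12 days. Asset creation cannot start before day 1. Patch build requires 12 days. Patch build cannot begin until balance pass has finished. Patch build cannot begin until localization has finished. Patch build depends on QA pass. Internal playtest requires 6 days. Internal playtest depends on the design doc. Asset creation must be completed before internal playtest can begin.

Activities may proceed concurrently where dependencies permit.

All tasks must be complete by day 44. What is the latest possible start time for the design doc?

19

Nothing follows patch build; the deadline of day 44 is its only limit. It must start by 44 − 12 = day 32.
Balance pass must finish before patch build (must start by day 32). With a 5-day duration, balance pass must start by 32 − 5 = day 27.
Since patch build (must start by day 32) depends on it, QA pass must finish by day 32. Backing off its 3-day duration gives a latest start of day 29.
Internal playtest has several dependents: balance pass (must start by day 27); QA pass (must start by day 29). The earliest of those limits is day 27, so internal playtest must start by 27 − 6 = day 21.
The design doc must finish before internal playtest (must start by day 21). With a 2-day duration, the design doc must start by 21 − 2 = day 19.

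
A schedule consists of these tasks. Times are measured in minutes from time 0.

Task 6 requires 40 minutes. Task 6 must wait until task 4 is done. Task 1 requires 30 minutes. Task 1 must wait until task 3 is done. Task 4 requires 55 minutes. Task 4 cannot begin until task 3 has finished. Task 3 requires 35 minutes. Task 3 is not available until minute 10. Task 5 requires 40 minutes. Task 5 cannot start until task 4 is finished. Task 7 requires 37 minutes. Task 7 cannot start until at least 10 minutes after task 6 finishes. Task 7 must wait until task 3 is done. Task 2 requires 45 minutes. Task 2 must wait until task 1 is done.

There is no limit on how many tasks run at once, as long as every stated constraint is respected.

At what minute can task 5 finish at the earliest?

Task 3 waits on its own release at minute 10, so it starts at minute 10 and finishes at 10 + 35 = minute 45.
After task 3 (finishes minute 45), task 4 can start at minute 45 and finishes at minute 100.
After task 4 (finishes minute 100), task 5 can start at minute 100 and finishes at minute 140.

140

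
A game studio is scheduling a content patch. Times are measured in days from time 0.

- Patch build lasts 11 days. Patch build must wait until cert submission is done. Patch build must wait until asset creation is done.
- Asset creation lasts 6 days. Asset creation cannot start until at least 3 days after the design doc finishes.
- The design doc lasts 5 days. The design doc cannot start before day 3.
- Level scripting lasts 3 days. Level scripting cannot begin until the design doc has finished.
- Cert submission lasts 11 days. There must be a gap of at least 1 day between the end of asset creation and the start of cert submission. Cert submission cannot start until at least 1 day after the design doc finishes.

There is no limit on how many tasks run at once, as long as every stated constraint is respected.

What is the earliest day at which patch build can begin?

29

The design doc cannot begin until its own release at day 3. It runs from day 3 to 3 + 5 = day 8.
Asset creation cannot begin until the design doc (finishes day 8, plus 3-day gap → day 11). It runs from day 11 to 11 + 6 = day 17.
Cert submission cannot start until asset creation (finishes day 17, plus 1-day gap → day 18); the design doc (finishes day 8, plus 1-day gap → day 9). The controlling bound is day 18, so cert submission finishes at 18 + 11 = day 29.
Patch build waits on cert submission (finishes day 29); asset creation (finishes day 17). The latest of these is day 29, which is the earliest patch build can start.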